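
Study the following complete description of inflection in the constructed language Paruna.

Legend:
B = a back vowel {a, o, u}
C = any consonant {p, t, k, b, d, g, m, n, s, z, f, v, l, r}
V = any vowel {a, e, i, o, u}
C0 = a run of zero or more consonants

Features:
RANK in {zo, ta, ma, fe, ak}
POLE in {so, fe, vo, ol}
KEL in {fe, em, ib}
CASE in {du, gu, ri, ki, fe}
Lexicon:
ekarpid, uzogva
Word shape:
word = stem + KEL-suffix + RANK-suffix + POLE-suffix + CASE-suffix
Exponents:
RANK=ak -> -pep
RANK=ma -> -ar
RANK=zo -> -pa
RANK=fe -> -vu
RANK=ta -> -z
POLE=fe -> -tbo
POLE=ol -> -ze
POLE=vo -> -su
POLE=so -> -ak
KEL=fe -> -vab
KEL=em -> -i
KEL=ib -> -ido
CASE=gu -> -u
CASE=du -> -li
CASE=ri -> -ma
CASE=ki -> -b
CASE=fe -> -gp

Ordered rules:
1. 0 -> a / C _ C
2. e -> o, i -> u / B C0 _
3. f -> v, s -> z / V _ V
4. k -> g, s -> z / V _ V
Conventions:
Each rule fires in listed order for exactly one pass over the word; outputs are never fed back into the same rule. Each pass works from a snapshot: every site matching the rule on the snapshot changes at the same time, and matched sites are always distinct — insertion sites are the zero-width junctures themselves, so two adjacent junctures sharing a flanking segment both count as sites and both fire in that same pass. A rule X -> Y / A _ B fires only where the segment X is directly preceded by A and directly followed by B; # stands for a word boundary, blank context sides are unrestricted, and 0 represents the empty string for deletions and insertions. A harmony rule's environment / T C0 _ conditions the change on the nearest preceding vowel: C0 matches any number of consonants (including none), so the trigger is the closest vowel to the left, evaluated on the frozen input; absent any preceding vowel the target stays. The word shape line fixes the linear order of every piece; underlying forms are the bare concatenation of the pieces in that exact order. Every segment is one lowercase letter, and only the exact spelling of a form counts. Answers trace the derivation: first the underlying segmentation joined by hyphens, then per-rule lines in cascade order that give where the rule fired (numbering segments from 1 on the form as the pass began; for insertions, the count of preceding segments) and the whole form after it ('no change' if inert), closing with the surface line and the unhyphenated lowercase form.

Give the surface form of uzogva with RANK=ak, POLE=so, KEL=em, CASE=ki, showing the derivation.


underlying: uzogva-i-pep-ak-b
1. 0 -> a / C _ C: inserts after position(s) 4, 12: uzogavaipepakab
2. e -> o, i -> u / B C0 _: fires at position(s) 8: uzogavaupepakab
3. f -> v, s -> z / V _ V: no change
4. k -> g, s -> z / V _ V: fires at position(s) 13: uzogavaupepagab
surface: uzogavaupepagab


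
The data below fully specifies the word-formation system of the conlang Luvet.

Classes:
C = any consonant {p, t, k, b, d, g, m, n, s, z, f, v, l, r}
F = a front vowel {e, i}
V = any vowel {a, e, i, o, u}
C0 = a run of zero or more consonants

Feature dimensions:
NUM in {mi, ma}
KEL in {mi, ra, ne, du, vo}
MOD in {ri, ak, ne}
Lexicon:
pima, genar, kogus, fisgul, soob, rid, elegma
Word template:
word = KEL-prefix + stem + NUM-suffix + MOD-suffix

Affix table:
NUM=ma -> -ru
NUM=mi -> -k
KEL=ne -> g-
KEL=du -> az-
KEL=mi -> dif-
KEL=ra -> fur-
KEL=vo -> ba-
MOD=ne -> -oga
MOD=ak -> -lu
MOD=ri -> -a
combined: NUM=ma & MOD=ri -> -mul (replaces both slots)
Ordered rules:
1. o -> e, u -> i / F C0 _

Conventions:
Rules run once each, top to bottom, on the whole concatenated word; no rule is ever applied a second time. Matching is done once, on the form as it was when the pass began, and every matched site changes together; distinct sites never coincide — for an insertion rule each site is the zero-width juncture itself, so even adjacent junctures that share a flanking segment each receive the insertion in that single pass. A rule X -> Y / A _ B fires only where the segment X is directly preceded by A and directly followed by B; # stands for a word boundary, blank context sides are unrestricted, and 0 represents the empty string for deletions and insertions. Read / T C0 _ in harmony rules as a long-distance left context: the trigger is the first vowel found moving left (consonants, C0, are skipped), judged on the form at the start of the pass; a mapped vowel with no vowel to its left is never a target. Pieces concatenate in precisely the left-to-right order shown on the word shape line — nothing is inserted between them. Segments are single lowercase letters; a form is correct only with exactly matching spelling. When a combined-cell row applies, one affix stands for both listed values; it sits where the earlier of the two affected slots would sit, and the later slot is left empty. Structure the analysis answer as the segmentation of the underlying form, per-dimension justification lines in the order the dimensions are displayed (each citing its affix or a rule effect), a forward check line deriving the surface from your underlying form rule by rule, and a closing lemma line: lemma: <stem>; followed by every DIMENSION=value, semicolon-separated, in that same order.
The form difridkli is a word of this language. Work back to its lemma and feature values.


underlying: dif-rid-k-lu
NUM=mi - signalled by the affix -k
KEL=mi - signalled by the affix dif-
MOD=ak - signalled by the affix -lu
check: difridklu -> difridkli
lemma: rid; NUM=mi; KEL=mi; MOD=ak


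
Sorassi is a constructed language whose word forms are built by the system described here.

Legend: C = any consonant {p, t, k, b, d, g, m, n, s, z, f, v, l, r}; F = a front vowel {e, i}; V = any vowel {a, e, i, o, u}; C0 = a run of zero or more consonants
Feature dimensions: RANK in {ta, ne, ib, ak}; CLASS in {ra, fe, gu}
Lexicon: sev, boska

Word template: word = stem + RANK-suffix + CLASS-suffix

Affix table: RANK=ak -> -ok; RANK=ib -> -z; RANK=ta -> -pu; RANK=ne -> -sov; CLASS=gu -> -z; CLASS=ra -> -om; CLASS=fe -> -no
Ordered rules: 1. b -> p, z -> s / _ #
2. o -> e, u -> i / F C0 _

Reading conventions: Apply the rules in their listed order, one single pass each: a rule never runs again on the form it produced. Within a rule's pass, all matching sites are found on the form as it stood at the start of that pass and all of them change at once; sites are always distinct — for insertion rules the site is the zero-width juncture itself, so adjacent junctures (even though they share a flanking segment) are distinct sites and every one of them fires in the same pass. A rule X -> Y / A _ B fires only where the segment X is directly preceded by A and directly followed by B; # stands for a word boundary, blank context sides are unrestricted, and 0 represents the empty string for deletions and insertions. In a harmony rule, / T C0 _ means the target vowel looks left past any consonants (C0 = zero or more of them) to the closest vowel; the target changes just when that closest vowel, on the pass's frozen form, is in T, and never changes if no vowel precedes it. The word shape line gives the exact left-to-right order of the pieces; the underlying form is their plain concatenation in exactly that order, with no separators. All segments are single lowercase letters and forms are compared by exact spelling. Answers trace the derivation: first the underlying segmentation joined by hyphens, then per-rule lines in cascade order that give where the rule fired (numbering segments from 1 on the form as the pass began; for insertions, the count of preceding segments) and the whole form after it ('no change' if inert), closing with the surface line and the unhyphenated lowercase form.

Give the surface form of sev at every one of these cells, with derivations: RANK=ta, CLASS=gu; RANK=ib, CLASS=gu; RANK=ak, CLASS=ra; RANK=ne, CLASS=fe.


cell RANK=ta, CLASS=gu:
underlying: sev-pu-z
1. b -> p, z -> s / _ #: fires at position(s) 6: sevpus
2. o -> e, u -> i / F C0 _: fires at position(s) 5: sevpis
surface: sevpis

cell RANK=ib, CLASS=gu:
underlying: sev-z-z
1. b -> p, z -> s / _ #: fires at position(s) 5: sevzs
2. o -> e, u -> i / F C0 _: no change
surface: sevzs

cell RANK=ak, CLASS=ra:
underlying: sev-ok-om
1. b -> p, z -> s / _ #: no change
2. o -> e, u -> i / F C0 _: fires at position(s) 4: sevekom
surface: sevekom

cell RANK=ne, CLASS=fe:
underlying: sev-sov-no
1. b -> p, z -> s / _ #: no change
2. o -> e, u -> i / F C0 _: fires at position(s) 5: sevsevno
surface: sevsevno


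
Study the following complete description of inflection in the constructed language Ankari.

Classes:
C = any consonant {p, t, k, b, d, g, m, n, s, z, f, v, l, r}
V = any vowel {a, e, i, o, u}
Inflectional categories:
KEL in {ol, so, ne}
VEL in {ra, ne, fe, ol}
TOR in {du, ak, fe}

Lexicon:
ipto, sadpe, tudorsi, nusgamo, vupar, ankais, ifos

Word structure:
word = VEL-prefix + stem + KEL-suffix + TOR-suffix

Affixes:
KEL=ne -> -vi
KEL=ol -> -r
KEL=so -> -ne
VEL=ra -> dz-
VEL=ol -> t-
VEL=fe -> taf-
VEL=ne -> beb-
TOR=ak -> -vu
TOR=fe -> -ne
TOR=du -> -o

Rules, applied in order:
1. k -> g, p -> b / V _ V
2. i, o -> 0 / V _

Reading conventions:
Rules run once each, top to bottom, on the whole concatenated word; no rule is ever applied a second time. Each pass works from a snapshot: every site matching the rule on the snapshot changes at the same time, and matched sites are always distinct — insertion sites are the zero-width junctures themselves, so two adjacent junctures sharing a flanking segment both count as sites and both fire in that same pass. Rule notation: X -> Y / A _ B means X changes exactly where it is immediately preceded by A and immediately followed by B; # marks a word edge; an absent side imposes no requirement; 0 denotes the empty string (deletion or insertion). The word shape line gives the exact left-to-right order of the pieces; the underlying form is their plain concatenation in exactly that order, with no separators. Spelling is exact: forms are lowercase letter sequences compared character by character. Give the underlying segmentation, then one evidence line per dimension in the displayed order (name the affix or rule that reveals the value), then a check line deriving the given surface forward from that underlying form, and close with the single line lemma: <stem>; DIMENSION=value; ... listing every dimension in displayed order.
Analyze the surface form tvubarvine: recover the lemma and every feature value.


underlying: t-vupar-vi-ne
KEL=ne - signalled by the affix -vi
VEL=ol - signalled by the affix t-
TOR=fe - signalled by the affix -ne
check: tvuparvine -> tvubarvine -> tvubarvine
lemma: vupar; KEL=ne; VEL=ol; TOR=fe


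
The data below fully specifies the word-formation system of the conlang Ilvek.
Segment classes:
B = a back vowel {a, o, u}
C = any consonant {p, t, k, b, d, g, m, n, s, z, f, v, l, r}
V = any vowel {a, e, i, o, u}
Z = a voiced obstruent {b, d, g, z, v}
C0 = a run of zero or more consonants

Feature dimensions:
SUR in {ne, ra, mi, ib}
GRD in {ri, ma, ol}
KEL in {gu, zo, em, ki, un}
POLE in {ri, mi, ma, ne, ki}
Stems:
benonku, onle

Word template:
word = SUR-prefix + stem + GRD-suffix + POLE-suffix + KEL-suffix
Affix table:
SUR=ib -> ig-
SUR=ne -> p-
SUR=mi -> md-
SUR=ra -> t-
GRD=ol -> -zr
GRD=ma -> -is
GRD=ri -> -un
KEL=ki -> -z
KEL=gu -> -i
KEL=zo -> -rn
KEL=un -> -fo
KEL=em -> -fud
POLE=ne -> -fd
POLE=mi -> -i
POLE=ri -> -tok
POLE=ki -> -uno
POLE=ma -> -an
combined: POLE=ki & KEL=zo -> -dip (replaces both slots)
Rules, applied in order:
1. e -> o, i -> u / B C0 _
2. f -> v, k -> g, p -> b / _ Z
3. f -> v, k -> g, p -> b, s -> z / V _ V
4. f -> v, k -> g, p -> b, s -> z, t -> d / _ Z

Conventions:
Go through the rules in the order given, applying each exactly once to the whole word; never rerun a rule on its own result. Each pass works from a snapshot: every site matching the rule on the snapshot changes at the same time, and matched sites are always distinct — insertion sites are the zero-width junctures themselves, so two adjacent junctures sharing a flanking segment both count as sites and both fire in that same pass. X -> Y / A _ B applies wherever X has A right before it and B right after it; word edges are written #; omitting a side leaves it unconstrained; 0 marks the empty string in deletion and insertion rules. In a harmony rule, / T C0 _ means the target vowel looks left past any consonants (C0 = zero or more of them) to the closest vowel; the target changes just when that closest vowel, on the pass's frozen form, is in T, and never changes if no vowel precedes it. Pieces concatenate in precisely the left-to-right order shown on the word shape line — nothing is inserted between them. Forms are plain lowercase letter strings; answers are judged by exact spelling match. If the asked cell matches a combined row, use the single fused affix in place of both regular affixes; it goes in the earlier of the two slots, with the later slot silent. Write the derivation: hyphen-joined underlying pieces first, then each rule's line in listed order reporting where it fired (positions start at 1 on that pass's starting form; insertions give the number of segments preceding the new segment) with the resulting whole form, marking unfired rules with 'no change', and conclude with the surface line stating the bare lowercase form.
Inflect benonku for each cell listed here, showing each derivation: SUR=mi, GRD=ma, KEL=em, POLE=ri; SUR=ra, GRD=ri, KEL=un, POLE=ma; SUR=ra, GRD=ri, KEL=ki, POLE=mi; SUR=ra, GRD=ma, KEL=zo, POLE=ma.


cell SUR=mi, GRD=ma, KEL=em, POLE=ri:
underlying: md-benonku-is-tok-fud
1. e -> o, i -> u / B C0 _: fires at position(s) 10: mdbenonkuustokfud
2. f -> v, k -> g, p -> b / _ Z: no change
3. f -> v, k -> g, p -> b, s -> z / V _ V: no change
4. f -> v, k -> g, p -> b, s -> z, t -> d / _ Z: no change
surface: mdbenonkuustokfud

cell SUR=ra, GRD=ri, KEL=un, POLE=ma:
underlying: t-benonku-un-an-fo
1. e -> o, i -> u / B C0 _: no change
2. f -> v, k -> g, p -> b / _ Z: no change
3. f -> v, k -> g, p -> b, s -> z / V _ V: no change
4. f -> v, k -> g, p -> b, s -> z, t -> d / _ Z: fires at position(s) 1: dbenonkuunanfo
surface: dbenonkuunanfo

cell SUR=ra, GRD=ri, KEL=ki, POLE=mi:
underlying: t-benonku-un-i-z
1. e -> o, i -> u / B C0 _: fires at position(s) 11: tbenonkuunuz
2. f -> v, k -> g, p -> b / _ Z: no change
3. f -> v, k -> g, p -> b, s -> z / V _ V: no change
4. f -> v, k -> g, p -> b, s -> z, t -> d / _ Z: fires at position(s) 1: dbenonkuunuz
surface: dbenonkuunuz

cell SUR=ra, GRD=ma, KEL=zo, POLE=ma:
underlying: t-benonku-is-an-rn
1. e -> o, i -> u / B C0 _: fires at position(s) 9: tbenonkuusanrn
2. f -> v, k -> g, p -> b / _ Z: no change
3. f -> v, k -> g, p -> b, s -> z / V _ V: fires at position(s) 10: tbenonkuuzanrn
4. f -> v, k -> g, p -> b, s -> z, t -> d / _ Z: fires at position(s) 1: dbenonkuuzanrn
surface: dbenonkuuzanrn


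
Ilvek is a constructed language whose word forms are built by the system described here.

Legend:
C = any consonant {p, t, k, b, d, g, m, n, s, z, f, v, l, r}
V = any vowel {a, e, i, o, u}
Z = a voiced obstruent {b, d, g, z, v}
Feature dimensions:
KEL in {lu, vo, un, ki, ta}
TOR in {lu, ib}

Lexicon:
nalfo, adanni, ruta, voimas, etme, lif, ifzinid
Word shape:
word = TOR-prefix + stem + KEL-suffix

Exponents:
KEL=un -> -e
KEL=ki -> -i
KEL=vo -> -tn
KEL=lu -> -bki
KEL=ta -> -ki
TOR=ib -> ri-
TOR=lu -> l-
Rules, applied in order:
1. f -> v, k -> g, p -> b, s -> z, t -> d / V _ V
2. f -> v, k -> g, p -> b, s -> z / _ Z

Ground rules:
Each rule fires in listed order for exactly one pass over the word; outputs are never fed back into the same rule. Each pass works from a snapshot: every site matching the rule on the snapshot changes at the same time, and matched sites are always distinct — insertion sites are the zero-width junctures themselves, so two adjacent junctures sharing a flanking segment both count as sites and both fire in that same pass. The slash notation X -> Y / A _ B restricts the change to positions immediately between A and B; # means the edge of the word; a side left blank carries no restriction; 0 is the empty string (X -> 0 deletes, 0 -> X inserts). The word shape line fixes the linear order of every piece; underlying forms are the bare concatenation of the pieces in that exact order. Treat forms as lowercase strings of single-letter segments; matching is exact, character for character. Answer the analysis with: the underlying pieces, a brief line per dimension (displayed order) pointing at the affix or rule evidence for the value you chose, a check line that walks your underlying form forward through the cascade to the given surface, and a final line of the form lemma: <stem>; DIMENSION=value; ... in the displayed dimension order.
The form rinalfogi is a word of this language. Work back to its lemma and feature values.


underlying: ri-nalfo-ki
KEL=ta - signalled by the affix -ki
TOR=ib - signalled by the affix ri-
check: rinalfoki -> rinalfogi -> rinalfogi
lemma: nalfo; KEL=ta; TOR=ib


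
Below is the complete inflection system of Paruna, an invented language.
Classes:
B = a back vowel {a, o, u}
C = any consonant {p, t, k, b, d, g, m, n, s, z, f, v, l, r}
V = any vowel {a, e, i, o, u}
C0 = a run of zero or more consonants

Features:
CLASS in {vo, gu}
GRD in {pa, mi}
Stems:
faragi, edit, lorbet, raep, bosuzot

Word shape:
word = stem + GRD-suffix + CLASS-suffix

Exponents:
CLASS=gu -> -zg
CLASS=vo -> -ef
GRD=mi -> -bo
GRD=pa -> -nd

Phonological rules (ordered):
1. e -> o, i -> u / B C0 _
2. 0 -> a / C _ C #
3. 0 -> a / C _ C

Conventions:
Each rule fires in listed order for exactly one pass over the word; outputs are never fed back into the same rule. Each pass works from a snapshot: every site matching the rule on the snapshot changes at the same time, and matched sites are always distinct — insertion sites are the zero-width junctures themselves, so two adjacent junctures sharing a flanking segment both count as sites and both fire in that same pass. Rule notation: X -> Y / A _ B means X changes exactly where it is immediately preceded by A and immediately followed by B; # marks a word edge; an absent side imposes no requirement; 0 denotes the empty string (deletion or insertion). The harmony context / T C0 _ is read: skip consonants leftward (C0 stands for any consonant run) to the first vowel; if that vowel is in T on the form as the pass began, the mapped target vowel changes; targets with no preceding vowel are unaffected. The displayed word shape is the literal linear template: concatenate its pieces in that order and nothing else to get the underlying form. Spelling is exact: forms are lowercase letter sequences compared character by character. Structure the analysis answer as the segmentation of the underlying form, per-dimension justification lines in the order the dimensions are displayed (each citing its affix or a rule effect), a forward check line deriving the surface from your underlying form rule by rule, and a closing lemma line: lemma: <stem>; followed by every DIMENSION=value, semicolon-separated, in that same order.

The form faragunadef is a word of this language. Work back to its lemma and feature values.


underlying: faragi-nd-ef
CLASS=vo - signalled by the affix -ef
GRD=pa - signalled by the affix -nd
check: faragindef -> faragundef -> faragundef -> faragunadef
lemma: faragi; CLASS=vo; GRD=pa


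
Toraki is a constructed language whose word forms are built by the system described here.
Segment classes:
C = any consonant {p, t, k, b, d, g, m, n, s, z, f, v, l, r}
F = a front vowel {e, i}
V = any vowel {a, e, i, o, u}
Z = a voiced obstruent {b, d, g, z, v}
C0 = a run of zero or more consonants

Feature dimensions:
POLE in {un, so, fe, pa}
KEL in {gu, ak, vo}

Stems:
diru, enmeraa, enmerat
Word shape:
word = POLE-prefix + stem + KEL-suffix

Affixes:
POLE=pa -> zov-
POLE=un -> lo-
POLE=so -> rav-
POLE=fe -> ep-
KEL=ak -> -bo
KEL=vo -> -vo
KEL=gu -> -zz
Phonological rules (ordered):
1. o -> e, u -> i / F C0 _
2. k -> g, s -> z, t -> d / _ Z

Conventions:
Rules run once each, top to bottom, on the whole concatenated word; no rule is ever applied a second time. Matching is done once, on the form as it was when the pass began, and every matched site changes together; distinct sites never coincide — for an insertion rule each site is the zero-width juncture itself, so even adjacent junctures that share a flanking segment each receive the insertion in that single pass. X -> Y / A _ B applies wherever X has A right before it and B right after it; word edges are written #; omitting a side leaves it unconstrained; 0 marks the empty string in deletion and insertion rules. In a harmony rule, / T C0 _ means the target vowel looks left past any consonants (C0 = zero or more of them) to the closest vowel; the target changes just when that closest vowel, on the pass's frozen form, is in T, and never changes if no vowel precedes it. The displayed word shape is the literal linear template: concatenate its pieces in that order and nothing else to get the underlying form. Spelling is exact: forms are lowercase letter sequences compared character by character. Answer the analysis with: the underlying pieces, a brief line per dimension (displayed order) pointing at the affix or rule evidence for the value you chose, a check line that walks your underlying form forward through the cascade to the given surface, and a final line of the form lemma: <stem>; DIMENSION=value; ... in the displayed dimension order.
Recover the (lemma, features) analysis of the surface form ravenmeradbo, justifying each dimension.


underlying: rav-enmerat-bo
POLE=so - signalled by the affix rav-
KEL=ak - signalled by the affix -bo
check: ravenmeratbo -> ravenmeratbo -> ravenmeradbo
lemma: enmerat; POLE=so; KEL=ak


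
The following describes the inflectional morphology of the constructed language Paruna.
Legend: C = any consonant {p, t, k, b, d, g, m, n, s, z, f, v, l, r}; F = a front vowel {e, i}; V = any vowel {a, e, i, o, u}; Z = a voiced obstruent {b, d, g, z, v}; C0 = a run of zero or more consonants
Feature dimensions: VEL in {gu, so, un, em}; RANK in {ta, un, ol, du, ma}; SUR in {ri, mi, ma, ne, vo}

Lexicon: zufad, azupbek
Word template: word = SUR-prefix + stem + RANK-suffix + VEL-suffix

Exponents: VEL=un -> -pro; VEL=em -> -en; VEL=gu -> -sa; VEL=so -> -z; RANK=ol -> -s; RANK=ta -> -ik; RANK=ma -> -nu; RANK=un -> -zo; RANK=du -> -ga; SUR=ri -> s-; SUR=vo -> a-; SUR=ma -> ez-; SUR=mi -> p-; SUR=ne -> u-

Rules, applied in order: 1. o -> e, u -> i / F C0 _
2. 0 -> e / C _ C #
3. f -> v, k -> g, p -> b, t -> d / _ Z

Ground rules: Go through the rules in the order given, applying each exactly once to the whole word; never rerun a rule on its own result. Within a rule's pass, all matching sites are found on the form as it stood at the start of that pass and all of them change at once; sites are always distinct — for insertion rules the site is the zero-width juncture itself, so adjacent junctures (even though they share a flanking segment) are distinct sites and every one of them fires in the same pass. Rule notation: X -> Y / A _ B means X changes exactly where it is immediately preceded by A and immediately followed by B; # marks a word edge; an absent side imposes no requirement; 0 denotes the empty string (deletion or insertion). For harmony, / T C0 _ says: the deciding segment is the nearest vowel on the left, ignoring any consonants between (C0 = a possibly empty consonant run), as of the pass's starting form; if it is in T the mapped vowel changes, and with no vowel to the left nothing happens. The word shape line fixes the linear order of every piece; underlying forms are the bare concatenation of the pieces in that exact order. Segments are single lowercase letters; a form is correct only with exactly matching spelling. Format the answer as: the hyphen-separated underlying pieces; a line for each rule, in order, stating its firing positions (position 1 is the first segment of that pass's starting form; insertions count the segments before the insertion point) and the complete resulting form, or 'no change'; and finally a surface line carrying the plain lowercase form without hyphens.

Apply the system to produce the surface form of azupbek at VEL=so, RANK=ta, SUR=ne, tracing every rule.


underlying: u-azupbek-ik-z
1. o -> e, u -> i / F C0 _: no change
2. 0 -> e / C _ C #: inserts after position(s) 10: uazupbekikez
3. f -> v, k -> g, p -> b, t -> d / _ Z: fires at position(s) 5: uazubbekikez
surface: uazubbekikez


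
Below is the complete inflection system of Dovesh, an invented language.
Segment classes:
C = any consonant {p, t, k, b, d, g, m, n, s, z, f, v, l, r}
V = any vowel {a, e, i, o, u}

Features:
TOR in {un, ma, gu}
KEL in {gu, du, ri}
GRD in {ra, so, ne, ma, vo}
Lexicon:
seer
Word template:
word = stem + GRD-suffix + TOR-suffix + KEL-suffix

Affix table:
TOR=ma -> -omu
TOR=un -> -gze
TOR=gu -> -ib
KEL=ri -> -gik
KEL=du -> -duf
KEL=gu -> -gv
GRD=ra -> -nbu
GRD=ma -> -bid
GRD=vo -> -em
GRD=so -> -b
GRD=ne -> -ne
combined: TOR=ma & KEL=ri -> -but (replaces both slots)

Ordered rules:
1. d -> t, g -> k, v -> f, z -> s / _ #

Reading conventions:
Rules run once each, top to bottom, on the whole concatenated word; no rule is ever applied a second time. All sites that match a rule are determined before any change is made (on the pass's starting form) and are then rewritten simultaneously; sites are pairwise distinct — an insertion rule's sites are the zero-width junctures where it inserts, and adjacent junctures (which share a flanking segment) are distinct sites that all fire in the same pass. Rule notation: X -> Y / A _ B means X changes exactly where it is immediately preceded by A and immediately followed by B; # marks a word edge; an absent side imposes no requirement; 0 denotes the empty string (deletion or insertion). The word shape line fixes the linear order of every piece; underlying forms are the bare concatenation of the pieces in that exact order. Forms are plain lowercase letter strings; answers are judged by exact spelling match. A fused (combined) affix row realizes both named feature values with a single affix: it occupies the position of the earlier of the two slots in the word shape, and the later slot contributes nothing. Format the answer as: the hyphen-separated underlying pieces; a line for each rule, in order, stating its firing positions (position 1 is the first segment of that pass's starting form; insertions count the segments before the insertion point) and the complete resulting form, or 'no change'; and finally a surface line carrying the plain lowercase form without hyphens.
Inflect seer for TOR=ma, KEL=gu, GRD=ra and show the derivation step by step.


underlying: seer-nbu-omu-gv
1. d -> t, g -> k, v -> f, z -> s / _ #: fires at position(s) 12: seernbuomugf
surface: seernbuomugf


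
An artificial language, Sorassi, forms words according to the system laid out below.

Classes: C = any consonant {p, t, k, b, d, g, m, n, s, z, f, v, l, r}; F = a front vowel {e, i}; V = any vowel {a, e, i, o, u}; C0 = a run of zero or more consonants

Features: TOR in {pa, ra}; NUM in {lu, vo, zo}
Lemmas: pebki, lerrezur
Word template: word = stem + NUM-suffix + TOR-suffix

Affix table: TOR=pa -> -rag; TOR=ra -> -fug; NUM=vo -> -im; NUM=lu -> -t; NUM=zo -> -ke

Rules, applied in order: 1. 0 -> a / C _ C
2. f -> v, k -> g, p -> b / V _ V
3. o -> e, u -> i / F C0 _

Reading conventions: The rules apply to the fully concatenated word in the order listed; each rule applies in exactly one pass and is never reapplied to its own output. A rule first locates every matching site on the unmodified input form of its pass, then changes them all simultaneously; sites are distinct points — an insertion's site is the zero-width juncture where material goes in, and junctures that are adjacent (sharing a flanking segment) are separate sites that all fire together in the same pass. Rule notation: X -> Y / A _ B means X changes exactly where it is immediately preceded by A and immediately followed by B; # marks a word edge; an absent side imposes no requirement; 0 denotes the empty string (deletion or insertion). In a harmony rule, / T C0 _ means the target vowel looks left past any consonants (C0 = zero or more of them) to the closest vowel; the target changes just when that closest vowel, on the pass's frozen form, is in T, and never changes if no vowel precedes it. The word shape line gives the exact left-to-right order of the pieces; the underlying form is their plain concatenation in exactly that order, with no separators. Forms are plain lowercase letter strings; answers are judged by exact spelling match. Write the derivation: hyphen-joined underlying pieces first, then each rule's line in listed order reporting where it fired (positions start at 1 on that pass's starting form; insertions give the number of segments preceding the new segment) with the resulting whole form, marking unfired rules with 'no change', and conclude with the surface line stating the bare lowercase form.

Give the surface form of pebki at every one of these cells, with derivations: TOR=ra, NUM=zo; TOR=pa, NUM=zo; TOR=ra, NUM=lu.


cell TOR=ra, NUM=zo:
underlying: pebki-ke-fug
1. 0 -> a / C _ C: inserts after position(s) 3: pebakikefug
2. f -> v, k -> g, p -> b / V _ V: fires at position(s) 5, 7, 9: pebagigevug
3. o -> e, u -> i / F C0 _: fires at position(s) 10: pebagigevig
surface: pebagigevig

cell TOR=pa, NUM=zo:
underlying: pebki-ke-rag
1. 0 -> a / C _ C: inserts after position(s) 3: pebakikerag
2. f -> v, k -> g, p -> b / V _ V: fires at position(s) 5, 7: pebagigerag
3. o -> e, u -> i / F C0 _: no change
surface: pebagigerag

cell TOR=ra, NUM=lu:
underlying: pebki-t-fug
1. 0 -> a / C _ C: inserts after position(s) 3, 6: pebakitafug
2. f -> v, k -> g, p -> b / V _ V: fires at position(s) 5, 9: pebagitavug
3. o -> e, u -> i / F C0 _: no change
surface: pebagitavug


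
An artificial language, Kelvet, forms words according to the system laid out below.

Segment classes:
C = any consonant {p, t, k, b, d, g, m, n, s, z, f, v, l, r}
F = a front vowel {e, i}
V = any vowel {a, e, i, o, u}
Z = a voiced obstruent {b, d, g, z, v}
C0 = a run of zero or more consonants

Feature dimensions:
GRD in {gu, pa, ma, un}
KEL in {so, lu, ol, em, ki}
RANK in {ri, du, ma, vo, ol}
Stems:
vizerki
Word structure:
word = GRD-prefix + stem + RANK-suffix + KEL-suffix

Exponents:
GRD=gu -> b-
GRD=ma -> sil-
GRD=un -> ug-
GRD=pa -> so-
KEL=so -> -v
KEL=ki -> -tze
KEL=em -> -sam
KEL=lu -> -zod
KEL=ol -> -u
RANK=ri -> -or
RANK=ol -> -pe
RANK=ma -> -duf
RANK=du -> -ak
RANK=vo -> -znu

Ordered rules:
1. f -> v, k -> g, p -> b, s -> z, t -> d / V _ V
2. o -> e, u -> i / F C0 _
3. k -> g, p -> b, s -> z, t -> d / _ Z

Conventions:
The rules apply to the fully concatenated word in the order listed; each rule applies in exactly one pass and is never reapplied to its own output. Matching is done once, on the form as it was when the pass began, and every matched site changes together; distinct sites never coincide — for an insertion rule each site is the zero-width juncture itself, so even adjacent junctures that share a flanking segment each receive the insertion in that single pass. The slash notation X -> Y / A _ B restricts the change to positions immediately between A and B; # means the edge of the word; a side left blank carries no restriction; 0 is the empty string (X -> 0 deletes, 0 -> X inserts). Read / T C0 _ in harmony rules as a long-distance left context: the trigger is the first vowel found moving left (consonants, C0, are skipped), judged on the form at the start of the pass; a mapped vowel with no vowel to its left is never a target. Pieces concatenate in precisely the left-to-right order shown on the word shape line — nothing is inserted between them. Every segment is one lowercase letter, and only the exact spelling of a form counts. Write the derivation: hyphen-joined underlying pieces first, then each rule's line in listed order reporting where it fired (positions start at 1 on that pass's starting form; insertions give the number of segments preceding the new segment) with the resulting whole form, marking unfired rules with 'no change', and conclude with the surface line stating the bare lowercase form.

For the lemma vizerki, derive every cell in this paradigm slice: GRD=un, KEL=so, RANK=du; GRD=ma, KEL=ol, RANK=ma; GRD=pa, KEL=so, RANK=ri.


cell GRD=un, KEL=so, RANK=du:
underlying: ug-vizerki-ak-v
1. f -> v, k -> g, p -> b, s -> z, t -> d / V _ V: no change
2. o -> e, u -> i / F C0 _: no change
3. k -> g, p -> b, s -> z, t -> d / _ Z: fires at position(s) 11: ugvizerkiagv
surface: ugvizerkiagv

cell GRD=ma, KEL=ol, RANK=ma:
underlying: sil-vizerki-duf-u
1. f -> v, k -> g, p -> b, s -> z, t -> d / V _ V: fires at position(s) 13: silvizerkiduvu
2. o -> e, u -> i / F C0 _: fires at position(s) 12: silvizerkidivu
3. k -> g, p -> b, s -> z, t -> d / _ Z: no change
surface: silvizerkidivu

cell GRD=pa, KEL=so, RANK=ri:
underlying: so-vizerki-or-v
1. f -> v, k -> g, p -> b, s -> z, t -> d / V _ V: no change
2. o -> e, u -> i / F C0 _: fires at position(s) 10: sovizerkierv
3. k -> g, p -> b, s -> z, t -> d / _ Z: no change
surface: sovizerkierv


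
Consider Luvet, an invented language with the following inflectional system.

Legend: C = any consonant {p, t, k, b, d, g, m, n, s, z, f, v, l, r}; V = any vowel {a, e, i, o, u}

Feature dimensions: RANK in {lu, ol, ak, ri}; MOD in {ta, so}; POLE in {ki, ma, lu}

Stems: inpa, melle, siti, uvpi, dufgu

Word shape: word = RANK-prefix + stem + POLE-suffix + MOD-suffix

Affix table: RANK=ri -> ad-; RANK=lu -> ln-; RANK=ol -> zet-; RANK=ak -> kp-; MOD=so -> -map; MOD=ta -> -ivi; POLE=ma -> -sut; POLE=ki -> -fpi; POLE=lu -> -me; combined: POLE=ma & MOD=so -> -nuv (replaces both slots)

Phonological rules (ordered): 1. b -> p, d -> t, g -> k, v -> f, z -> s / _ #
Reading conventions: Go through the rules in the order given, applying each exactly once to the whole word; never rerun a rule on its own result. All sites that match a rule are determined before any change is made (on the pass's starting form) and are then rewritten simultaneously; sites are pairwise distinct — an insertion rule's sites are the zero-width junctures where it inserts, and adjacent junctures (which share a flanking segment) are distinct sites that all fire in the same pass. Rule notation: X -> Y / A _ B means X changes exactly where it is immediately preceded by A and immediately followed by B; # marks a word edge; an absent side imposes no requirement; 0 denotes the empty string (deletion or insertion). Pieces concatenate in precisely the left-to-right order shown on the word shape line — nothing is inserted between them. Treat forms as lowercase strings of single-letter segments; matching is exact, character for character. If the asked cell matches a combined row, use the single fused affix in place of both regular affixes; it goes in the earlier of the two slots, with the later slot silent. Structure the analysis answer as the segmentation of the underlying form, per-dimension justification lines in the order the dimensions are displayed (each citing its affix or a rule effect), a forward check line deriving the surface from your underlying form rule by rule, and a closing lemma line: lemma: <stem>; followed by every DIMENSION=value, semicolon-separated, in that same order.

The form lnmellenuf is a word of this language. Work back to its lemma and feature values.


underlying: ln-melle-nuv
RANK=lu - signalled by the affix ln-
MOD=so - signalled by the combined affix row
POLE=ma - signalled by the combined affix row
check: lnmellenuv -> lnmellenuf
lemma: melle; RANK=lu; MOD=so; POLE=ma


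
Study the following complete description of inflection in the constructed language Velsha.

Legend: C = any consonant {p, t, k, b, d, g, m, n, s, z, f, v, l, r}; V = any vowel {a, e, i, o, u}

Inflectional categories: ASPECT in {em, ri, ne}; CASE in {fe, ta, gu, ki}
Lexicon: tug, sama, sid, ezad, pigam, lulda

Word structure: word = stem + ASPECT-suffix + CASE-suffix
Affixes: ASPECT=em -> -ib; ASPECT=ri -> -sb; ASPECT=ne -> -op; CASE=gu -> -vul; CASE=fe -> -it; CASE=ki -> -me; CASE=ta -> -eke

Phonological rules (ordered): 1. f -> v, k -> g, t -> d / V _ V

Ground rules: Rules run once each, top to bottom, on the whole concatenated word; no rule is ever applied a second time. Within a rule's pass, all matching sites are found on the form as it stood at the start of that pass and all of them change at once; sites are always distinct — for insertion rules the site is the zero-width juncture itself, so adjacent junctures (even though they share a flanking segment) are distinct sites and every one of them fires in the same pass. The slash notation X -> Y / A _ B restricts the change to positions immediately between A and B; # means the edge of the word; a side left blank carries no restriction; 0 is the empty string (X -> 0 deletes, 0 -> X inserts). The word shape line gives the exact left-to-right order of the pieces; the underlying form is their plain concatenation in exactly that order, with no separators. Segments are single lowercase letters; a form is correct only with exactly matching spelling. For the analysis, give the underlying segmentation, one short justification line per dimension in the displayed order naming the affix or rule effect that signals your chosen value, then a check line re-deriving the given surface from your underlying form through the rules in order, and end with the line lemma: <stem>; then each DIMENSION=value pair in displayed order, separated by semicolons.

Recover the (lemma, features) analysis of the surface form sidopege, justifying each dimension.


underlying: sid-op-eke
ASPECT=ne - signalled by the affix -op
CASE=ta - signalled by the affix -eke
check: sidopeke -> sidopege
lemma: sid; ASPECT=ne; CASE=ta


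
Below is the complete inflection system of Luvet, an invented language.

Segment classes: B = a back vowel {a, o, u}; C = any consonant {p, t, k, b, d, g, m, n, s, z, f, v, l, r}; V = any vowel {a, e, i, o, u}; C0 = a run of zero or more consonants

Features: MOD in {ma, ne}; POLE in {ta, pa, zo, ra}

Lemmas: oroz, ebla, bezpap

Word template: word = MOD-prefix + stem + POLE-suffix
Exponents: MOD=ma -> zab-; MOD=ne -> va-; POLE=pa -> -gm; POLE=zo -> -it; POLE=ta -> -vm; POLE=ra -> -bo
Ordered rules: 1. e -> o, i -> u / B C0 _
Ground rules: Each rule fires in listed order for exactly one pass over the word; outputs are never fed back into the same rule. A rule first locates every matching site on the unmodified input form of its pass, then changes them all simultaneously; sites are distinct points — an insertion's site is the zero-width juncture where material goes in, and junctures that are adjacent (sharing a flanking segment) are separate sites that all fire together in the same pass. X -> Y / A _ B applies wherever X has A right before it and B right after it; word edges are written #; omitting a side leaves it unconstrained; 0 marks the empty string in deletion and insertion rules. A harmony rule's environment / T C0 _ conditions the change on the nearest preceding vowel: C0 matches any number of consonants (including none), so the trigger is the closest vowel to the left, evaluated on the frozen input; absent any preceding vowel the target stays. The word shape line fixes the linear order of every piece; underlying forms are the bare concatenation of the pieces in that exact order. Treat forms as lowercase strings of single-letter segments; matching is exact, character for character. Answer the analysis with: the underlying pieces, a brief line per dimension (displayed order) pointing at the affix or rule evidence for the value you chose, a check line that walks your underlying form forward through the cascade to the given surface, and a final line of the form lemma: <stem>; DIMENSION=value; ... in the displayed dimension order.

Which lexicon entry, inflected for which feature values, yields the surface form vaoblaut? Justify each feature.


underlying: va-ebla-it
MOD=ne - signalled by the affix va-
POLE=zo - signalled by the affix -it
check: vaeblait -> vaoblaut
lemma: ebla; MOD=ne; POLE=zo


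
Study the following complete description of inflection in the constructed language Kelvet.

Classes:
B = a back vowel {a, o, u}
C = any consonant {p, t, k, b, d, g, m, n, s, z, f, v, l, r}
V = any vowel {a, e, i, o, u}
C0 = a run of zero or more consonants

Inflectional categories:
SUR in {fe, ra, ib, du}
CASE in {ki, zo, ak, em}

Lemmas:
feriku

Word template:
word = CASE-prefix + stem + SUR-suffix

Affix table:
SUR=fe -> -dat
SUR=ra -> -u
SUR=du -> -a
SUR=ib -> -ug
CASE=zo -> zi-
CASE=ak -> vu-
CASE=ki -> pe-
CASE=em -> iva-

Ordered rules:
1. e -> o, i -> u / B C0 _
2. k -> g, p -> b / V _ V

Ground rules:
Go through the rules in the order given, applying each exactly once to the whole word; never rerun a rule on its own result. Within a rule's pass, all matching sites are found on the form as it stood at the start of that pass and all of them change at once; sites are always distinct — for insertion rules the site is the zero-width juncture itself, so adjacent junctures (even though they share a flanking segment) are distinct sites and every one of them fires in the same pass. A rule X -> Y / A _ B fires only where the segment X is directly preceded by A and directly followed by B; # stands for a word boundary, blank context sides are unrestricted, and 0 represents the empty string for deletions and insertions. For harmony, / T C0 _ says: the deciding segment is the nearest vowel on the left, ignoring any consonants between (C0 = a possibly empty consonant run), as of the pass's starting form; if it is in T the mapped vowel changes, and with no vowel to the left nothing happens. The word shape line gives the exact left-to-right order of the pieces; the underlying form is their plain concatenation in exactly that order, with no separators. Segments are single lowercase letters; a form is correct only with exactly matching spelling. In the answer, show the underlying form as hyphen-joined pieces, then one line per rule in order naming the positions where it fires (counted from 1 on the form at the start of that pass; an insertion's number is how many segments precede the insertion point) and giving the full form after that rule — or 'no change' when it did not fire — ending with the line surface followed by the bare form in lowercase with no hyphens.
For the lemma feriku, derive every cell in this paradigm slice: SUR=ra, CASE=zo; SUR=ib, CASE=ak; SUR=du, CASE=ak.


cell SUR=ra, CASE=zo:
underlying: zi-feriku-u
1. e -> o, i -> u / B C0 _: no change
2. k -> g, p -> b / V _ V: fires at position(s) 7: ziferiguu
surface: ziferiguu

cell SUR=ib, CASE=ak:
underlying: vu-feriku-ug
1. e -> o, i -> u / B C0 _: fires at position(s) 4: vuforikuug
2. k -> g, p -> b / V _ V: fires at position(s) 7: vuforiguug
surface: vuforiguug

cell SUR=du, CASE=ak:
underlying: vu-feriku-a
1. e -> o, i -> u / B C0 _: fires at position(s) 4: vuforikua
2. k -> g, p -> b / V _ V: fires at position(s) 7: vuforigua
surface: vuforigua
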